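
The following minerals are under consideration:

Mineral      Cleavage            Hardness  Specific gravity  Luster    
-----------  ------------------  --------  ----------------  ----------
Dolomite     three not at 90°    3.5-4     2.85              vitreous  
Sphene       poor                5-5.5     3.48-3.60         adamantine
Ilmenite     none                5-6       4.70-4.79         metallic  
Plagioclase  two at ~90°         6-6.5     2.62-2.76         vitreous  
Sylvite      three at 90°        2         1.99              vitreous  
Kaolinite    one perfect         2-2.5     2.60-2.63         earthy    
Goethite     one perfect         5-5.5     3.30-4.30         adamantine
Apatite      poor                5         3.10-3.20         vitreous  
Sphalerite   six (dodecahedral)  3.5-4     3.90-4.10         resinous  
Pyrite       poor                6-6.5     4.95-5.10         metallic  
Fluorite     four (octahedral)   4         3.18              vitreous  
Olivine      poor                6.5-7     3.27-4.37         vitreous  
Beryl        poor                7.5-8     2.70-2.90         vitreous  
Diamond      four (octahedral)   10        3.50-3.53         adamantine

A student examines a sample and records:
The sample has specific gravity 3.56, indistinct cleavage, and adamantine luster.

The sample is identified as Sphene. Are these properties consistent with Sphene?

Specific gravity 3.56 — fits Sphene (SG 3.48-3.60).
Indistinct cleavage — fits Sphene (cleavage poor).
Adamantine luster — fits Sphene (adamantine luster).
Nothing contradicts Sphene.

Consistent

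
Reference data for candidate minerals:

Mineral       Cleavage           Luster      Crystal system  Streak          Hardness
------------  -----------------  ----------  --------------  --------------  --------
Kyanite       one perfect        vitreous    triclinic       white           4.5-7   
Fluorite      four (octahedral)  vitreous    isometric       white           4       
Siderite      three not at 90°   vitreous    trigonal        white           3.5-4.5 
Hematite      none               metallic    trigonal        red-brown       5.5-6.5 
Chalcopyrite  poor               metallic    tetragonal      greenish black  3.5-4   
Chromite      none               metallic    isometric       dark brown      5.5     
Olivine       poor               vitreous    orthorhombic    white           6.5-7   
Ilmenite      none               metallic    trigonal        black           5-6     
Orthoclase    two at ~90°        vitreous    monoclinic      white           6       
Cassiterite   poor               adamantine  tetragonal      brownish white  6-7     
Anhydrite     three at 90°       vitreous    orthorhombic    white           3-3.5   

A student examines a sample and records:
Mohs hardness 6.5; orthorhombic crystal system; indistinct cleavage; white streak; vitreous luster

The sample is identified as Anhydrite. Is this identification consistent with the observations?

Mohs hardness 6.5 — Anhydrite has hardness 3-3.5; inconsistent.
Orthorhombic crystal system — fits Anhydrite (orthorhombic system).
Indistinct cleavage — Anhydrite has cleavage three at 90°; inconsistent.
White streak — fits Anhydrite (white streak).
Vitreous luster — fits Anhydrite (vitreous luster).
2 of the observed properties are inconsistent with Anhydrite.

Inconsistent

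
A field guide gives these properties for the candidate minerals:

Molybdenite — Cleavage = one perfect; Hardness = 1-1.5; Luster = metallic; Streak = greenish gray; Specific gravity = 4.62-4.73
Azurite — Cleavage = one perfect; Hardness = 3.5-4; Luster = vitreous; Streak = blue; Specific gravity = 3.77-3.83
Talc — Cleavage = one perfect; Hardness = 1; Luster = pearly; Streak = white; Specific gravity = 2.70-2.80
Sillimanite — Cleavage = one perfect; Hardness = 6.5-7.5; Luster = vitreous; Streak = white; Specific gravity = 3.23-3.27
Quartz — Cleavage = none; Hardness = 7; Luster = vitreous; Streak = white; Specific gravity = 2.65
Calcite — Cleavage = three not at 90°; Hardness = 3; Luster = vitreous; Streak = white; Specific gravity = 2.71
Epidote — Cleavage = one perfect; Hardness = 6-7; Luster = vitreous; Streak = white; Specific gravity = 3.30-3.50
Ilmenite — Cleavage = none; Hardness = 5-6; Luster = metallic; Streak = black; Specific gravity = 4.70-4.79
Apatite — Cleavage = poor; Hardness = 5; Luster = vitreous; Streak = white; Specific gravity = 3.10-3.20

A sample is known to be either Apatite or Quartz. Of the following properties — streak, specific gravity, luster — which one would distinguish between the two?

Streak: both white — identical.
Specific gravity: Apatite 3.10-3.20, Quartz 2.65 — different.
Luster: both vitreous — identical.
Of the listed properties, specific gravity is the one that separates them.

specific gravity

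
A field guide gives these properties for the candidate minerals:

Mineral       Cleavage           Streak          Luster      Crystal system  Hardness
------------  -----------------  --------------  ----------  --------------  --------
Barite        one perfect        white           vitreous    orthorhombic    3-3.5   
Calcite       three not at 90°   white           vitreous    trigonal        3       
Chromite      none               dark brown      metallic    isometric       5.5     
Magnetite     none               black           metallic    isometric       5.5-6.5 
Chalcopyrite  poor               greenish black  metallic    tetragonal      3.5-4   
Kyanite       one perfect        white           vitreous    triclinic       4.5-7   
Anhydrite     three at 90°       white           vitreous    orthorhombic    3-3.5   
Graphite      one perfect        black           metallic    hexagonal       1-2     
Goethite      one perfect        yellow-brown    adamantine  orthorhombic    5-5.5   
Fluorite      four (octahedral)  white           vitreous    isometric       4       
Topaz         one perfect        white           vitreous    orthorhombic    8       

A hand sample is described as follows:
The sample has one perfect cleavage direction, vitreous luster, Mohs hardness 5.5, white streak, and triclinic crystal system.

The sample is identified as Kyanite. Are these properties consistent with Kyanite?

Yes

One perfect cleavage direction — is consistent with Kyanite (cleavage one perfect).
Vitreous luster — is consistent with Kyanite (vitreous luster).
Mohs hardness 5.5 — is consistent with Kyanite (hardness 4.5-7).
White streak — is consistent with Kyanite (white streak).
Triclinic crystal system — is consistent with Kyanite (triclinic system).
Nothing contradicts Kyanite.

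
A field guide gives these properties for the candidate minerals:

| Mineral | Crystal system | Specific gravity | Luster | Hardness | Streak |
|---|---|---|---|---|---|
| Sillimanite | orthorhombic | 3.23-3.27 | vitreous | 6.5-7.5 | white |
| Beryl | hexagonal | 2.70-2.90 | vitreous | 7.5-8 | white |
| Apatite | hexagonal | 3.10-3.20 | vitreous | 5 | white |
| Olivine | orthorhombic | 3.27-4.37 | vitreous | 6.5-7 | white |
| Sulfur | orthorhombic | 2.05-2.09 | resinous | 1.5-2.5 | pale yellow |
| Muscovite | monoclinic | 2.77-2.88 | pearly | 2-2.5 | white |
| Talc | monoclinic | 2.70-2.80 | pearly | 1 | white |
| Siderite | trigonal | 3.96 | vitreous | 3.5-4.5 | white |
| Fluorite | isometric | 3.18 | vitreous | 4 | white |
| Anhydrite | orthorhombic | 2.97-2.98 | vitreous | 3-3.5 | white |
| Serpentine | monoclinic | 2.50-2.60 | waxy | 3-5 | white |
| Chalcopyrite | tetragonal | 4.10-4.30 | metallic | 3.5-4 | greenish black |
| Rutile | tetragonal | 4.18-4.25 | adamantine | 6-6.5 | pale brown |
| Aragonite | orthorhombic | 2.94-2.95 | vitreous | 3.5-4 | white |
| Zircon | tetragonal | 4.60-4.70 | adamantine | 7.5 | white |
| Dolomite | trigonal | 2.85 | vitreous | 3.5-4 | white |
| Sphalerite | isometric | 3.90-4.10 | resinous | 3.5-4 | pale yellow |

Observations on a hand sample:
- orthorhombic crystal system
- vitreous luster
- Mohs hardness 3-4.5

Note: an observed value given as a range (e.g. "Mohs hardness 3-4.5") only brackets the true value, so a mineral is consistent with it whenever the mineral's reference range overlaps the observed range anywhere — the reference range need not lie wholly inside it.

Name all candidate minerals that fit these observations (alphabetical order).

Anhydrite, Aragonite

Orthorhombic crystal system — Sillimanite, Olivine, Sulfur, Anhydrite, Aragonite remain.
Vitreous luster rules out Sulfur.
Mohs hardness 3-4.5 is inconsistent with Sillimanite, Olivine.
The minerals that satisfy all observations are Anhydrite, Aragonite.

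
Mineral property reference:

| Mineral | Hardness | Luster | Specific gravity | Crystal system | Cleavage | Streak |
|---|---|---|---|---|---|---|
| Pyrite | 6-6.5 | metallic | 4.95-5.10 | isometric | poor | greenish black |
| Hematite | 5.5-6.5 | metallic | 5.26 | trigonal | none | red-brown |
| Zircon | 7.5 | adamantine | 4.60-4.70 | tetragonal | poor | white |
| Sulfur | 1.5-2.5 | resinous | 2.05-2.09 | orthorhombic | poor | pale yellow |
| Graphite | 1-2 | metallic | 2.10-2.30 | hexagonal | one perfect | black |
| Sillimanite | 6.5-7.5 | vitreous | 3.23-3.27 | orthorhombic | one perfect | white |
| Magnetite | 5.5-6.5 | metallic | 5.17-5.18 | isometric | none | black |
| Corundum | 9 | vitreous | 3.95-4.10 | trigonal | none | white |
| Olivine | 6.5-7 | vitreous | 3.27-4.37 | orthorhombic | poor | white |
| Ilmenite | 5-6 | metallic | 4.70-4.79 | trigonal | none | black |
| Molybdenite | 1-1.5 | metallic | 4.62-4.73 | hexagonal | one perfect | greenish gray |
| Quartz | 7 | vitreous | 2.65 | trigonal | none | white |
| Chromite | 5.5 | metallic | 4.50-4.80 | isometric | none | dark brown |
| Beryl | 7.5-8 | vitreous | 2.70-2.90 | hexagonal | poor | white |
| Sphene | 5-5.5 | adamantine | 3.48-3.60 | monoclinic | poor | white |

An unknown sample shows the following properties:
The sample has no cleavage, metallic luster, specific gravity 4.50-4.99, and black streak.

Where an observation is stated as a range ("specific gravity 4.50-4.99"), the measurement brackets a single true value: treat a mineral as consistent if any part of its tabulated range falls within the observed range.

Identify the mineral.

No cleavage: narrows the field to Hematite, Magnetite, Corundum, Ilmenite, Quartz, Chromite.
Metallic luster is inconsistent with Corundum, Quartz.
Specific gravity 4.50-4.99 rules out Hematite, Magnetite.
Black streak rules out Chromite.
Only Ilmenite satisfies all observations.

Ilmenite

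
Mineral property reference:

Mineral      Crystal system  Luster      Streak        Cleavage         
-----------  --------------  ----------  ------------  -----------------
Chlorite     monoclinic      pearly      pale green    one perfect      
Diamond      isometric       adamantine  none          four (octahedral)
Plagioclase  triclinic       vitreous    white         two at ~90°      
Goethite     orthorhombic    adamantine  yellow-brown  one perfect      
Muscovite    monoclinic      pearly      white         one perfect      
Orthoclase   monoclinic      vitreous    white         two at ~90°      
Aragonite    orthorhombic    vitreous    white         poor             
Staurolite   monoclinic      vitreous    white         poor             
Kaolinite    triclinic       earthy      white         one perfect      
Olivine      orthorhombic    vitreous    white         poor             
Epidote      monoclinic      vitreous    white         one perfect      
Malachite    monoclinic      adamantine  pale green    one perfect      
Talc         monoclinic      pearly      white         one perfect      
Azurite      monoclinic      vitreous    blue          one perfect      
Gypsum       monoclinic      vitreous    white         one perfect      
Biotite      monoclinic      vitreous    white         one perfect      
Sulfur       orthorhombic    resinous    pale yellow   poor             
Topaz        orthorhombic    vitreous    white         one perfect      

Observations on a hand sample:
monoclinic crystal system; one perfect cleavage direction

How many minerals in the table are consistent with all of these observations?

Monoclinic crystal system: Chlorite, Muscovite, Orthoclase, Staurolite, Epidote, Malachite, Talc, Azurite, Gypsum, Biotite remain.
One perfect cleavage direction rules out Orthoclase, Staurolite.
The minerals that satisfy all observations are Azurite, Biotite, Chlorite, Epidote, Gypsum, Malachite, Muscovite, Talc.
That is 8 minerals.

8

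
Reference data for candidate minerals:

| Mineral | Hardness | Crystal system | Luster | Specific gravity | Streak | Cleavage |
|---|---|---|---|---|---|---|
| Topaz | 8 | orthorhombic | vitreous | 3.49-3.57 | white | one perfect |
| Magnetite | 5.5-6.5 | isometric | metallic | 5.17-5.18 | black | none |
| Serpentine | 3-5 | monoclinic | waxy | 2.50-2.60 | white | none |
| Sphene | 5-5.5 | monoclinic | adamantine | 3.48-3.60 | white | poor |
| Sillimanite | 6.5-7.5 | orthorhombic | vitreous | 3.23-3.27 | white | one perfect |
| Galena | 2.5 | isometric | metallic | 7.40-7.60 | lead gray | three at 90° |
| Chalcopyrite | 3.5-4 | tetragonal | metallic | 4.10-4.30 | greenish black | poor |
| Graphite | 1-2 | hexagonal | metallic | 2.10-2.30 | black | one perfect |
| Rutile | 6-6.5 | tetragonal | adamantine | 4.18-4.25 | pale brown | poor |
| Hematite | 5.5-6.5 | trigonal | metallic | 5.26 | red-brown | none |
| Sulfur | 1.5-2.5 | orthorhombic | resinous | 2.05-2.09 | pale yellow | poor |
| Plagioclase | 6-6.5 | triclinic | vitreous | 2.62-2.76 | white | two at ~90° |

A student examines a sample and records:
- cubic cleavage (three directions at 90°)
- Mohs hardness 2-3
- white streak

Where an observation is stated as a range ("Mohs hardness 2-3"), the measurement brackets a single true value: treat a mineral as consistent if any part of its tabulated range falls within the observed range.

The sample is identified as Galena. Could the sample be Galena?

Cubic cleavage (three directions at 90°) — fits Galena (cleavage three at 90°).
Mohs hardness 2-3 — fits Galena (hardness 2.5).
White streak — Galena has lead gray streak; which does not match.
The streak observation rules out Galena.

Inconsistent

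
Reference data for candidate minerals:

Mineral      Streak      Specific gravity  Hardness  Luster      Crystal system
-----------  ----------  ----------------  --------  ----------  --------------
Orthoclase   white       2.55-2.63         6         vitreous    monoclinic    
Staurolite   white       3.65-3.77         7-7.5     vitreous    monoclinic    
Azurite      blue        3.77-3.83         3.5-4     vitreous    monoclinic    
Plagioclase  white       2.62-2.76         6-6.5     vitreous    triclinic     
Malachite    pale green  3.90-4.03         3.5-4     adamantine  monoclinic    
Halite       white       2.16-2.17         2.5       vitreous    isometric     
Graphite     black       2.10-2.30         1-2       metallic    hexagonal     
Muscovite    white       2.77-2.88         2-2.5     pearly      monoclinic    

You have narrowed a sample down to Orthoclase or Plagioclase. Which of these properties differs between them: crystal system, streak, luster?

crystal system

Crystal system: Orthoclase monoclinic, Plagioclase triclinic — distinct.
Streak: both white — no difference.
Luster: both vitreous — no difference.
Only crystal system differs between Orthoclase and Plagioclase among the listed tests.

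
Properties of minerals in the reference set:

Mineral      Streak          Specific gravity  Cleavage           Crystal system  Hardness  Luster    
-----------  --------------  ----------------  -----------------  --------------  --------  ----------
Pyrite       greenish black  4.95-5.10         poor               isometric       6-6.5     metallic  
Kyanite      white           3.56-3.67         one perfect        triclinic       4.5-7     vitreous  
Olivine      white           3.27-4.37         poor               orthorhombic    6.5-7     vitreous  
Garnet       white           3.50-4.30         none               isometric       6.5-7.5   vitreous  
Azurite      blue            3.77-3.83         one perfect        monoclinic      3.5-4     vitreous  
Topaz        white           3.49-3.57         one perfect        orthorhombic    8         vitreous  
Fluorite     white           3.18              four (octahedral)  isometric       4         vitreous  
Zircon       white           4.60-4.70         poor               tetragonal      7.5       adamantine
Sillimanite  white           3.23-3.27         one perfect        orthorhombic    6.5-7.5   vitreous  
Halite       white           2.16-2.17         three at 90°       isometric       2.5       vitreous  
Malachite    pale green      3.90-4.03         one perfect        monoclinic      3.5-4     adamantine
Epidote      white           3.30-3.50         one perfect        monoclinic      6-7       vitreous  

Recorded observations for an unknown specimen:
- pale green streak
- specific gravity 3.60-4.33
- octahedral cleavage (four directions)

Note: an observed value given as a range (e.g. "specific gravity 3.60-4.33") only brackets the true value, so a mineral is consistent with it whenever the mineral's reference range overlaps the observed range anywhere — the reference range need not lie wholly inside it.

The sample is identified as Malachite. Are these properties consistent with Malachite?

Inconsistent

Pale green streak — fits Malachite (pale green streak).
Specific gravity 3.60-4.33 — fits Malachite (SG 3.90-4.03).
Octahedral cleavage (four directions) — Malachite has cleavage one perfect; inconsistent.
Cleavage alone is enough to reject Malachite.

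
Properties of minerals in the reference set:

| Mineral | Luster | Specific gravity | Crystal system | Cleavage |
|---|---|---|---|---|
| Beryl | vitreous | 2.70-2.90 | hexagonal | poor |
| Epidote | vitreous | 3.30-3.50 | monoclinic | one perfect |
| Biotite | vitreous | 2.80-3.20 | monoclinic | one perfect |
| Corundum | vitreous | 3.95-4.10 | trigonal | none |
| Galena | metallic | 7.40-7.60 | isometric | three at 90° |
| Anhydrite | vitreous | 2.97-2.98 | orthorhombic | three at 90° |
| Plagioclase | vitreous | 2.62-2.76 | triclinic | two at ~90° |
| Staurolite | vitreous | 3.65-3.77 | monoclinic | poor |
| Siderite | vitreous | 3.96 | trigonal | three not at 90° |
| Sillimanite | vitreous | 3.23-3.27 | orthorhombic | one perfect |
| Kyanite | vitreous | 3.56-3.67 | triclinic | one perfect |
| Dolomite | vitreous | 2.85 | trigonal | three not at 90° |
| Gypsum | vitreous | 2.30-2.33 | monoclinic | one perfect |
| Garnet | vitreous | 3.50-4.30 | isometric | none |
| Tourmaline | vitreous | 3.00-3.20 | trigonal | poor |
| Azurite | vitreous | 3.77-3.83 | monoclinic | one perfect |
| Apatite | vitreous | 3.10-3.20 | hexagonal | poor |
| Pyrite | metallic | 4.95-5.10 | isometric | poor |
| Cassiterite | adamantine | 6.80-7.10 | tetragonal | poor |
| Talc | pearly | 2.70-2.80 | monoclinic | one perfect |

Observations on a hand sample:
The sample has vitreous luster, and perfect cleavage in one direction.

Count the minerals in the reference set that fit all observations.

Vitreous luster rules out Galena, Pyrite, Cassiterite, Talc.
Perfect cleavage in one direction — leaves Epidote, Biotite, Sillimanite, Kyanite, Gypsum, Azurite.
Remaining candidates: Azurite, Biotite, Epidote, Gypsum, Kyanite, Sillimanite.
That is 6 minerals.

6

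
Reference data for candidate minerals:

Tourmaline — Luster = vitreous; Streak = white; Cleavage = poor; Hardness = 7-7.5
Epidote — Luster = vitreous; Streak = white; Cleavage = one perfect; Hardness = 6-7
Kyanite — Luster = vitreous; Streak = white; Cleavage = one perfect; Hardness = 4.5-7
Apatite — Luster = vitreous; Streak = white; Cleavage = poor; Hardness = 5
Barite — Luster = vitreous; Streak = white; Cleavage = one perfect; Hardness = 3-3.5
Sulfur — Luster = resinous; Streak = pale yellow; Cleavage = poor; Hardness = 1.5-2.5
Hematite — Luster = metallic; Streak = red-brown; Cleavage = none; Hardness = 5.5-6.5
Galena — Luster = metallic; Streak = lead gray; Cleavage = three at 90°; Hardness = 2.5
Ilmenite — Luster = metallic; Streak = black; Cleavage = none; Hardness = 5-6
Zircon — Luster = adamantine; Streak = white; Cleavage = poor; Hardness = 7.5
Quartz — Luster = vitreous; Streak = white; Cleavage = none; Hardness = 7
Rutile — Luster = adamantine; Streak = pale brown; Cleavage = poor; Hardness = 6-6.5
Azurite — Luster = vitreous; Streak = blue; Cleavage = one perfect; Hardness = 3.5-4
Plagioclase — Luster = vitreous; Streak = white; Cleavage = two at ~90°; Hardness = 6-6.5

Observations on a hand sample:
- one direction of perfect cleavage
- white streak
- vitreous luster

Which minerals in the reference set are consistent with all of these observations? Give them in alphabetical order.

Barite, Epidote, Kyanite

One direction of perfect cleavage: narrows the field to Epidote, Kyanite, Barite, Azurite.
White streak eliminates Azurite.
Vitreous luster: every remaining candidate is consistent.
Remaining candidates: Barite, Epidote, Kyanite.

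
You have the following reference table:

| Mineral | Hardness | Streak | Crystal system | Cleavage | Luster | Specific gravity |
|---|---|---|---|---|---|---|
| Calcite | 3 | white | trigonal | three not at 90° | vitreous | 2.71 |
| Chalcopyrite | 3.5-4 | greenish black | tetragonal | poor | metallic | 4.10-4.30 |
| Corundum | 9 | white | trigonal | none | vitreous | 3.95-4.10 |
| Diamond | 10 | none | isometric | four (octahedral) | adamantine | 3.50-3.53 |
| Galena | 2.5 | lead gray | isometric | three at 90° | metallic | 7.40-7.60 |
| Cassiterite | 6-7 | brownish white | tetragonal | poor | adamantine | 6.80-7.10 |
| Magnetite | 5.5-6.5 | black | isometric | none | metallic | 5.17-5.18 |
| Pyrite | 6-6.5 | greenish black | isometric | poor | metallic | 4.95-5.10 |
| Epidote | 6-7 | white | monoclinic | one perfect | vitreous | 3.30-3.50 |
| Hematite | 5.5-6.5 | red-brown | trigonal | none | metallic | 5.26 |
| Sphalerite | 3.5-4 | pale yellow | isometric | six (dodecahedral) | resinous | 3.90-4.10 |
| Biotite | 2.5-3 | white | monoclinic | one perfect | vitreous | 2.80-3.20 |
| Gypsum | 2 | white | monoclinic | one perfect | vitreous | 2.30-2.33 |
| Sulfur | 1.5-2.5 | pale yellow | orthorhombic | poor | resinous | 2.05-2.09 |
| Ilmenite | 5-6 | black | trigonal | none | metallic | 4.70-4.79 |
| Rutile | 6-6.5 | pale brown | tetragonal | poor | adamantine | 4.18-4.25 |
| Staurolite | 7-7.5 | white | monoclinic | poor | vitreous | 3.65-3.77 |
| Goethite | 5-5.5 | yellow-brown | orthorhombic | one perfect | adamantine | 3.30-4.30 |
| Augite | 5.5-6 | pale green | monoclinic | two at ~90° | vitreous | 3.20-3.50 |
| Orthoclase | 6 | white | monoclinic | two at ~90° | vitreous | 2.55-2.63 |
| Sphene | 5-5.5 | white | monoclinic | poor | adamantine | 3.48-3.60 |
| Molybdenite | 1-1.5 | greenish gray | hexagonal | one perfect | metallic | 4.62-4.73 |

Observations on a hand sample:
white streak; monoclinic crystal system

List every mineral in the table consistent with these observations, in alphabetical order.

White streak — only Calcite, Corundum, Epidote, Biotite, Gypsum, Staurolite, Orthoclase, Sphene remain.
Monoclinic crystal system excludes Calcite, Corundum.
Remaining candidates: Biotite, Epidote, Gypsum, Orthoclase, Sphene, Staurolite.

Biotite, Epidote, Gypsum, Orthoclase, Sphene, Staurolite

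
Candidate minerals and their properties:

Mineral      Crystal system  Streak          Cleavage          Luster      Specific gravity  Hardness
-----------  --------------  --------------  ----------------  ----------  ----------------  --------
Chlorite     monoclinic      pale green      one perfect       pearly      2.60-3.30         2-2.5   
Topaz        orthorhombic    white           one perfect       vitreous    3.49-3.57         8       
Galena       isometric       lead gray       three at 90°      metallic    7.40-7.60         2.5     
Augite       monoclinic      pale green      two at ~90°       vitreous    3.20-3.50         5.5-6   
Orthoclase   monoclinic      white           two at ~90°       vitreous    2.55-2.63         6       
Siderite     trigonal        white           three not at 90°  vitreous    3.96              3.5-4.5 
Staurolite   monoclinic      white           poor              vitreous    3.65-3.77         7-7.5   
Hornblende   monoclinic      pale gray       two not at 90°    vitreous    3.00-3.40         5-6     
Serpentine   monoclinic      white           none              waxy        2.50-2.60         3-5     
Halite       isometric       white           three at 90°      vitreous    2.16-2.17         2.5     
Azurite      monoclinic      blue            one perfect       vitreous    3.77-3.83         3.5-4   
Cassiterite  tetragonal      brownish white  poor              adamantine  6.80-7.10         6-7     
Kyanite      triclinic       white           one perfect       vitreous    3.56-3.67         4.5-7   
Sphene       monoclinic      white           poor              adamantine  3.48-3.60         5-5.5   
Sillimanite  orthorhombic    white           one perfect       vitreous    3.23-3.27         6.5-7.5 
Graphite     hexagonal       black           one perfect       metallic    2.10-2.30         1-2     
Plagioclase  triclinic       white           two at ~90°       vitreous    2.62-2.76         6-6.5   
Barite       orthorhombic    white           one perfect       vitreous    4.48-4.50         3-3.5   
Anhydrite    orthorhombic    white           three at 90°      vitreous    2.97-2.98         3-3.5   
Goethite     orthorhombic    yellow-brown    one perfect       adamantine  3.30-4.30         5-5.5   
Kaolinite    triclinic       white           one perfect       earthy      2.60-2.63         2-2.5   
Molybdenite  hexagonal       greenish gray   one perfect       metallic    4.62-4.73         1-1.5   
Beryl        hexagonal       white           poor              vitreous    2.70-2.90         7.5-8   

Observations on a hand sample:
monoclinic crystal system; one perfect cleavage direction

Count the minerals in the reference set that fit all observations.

2

Monoclinic crystal system: narrows the field to Chlorite, Augite, Orthoclase, Staurolite, Hornblende, Serpentine, Azurite, Sphene.
One perfect cleavage direction: leaves Chlorite, Azurite.
Consistent with every observation: Azurite, Chlorite.
That is 2 minerals.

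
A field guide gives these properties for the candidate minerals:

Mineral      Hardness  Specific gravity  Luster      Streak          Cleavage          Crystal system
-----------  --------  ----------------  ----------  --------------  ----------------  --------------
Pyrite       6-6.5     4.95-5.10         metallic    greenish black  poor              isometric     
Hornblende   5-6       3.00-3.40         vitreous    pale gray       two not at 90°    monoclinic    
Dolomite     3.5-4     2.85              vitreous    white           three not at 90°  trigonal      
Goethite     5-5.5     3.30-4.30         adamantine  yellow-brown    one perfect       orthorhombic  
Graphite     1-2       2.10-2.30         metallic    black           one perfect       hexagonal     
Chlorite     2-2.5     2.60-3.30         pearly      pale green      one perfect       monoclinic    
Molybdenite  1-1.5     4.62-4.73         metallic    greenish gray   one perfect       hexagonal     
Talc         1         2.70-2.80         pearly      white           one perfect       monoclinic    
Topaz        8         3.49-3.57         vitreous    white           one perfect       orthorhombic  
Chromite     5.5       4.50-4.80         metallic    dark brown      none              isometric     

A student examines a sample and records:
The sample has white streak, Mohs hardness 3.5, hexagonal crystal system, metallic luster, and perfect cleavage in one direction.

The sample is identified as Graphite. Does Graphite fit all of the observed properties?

White streak — Graphite has black streak; a mismatch.
Mohs hardness 3.5 — Graphite has hardness 1-2; a mismatch.
Hexagonal crystal system — consistent with Graphite (hexagonal system).
Metallic luster — consistent with Graphite (metallic luster).
Perfect cleavage in one direction — consistent with Graphite (cleavage one perfect).
2 of the observed properties are inconsistent with Graphite.

Inconsistent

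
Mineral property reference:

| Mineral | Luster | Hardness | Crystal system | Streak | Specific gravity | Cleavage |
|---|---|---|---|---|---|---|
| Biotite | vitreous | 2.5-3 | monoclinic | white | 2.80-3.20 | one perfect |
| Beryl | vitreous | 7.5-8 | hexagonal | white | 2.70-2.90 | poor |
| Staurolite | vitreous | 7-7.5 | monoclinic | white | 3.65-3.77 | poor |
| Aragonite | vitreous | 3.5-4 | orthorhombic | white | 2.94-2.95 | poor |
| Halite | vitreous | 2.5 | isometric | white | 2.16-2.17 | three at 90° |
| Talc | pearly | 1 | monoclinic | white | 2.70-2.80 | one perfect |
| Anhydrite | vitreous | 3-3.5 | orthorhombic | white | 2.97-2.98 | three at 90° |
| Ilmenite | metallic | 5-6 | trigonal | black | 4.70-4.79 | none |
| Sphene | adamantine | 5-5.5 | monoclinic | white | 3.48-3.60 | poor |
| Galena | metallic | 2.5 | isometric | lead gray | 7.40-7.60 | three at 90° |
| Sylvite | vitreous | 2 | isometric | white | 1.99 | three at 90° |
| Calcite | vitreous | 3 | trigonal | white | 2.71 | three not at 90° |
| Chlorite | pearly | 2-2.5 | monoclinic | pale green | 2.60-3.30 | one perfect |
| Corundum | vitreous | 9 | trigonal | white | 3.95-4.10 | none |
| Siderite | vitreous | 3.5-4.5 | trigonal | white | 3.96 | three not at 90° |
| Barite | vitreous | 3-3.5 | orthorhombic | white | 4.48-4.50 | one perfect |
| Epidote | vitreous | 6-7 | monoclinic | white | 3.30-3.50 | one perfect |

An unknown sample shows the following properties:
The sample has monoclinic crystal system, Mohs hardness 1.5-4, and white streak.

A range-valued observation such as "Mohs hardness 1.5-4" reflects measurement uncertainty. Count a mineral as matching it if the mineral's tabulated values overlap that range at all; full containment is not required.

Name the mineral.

Biotite

Monoclinic crystal system — leaves Biotite, Staurolite, Talc, Sphene, Chlorite, Epidote.
Mohs hardness 1.5-4 — leaves Biotite, Chlorite.
White streak rules out Chlorite.
Biotite is the sole remaining match.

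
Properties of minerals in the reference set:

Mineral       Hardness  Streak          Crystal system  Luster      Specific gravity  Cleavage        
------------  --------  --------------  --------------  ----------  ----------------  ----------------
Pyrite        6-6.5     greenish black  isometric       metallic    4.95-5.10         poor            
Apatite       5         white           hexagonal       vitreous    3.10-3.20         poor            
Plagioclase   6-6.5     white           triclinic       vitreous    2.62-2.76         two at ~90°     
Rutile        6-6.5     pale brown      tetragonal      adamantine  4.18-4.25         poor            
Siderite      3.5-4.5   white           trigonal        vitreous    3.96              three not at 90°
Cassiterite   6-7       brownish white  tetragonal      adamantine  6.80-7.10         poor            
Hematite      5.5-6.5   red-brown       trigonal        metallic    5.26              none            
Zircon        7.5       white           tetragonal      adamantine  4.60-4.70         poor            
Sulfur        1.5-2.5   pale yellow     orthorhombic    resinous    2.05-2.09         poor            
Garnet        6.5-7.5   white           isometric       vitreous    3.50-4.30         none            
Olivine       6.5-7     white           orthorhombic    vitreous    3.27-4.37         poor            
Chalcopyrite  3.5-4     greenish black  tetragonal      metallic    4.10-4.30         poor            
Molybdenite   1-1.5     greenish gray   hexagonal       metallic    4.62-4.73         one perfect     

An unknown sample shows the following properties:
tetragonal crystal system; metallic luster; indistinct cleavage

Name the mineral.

Tetragonal crystal system — Rutile, Cassiterite, Zircon, Chalcopyrite remain.
Metallic luster — leaves Chalcopyrite.
Indistinct cleavage — consistent with all remaining minerals.
Only Chalcopyrite satisfies all observations.

Chalcopyrite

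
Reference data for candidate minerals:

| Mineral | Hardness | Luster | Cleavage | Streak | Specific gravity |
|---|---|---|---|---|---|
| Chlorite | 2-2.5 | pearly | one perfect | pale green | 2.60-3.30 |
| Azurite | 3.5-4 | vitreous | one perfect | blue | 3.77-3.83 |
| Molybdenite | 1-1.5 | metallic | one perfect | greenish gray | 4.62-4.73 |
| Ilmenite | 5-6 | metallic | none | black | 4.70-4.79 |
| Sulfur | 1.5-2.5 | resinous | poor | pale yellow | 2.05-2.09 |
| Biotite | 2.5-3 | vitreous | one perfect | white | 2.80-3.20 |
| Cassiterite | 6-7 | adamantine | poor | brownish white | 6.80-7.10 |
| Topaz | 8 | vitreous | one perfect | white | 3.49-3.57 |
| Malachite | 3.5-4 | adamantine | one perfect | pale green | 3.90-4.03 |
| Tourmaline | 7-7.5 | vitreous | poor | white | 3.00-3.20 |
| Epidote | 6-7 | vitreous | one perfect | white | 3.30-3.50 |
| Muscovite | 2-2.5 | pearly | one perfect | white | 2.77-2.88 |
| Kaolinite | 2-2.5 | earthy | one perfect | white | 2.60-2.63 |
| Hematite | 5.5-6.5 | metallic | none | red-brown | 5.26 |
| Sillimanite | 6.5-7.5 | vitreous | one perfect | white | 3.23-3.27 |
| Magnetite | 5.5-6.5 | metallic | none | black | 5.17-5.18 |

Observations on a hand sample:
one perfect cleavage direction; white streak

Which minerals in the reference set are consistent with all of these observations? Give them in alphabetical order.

One perfect cleavage direction excludes Ilmenite, Sulfur, Cassiterite, Tourmaline, Hematite, Magnetite.
White streak is inconsistent with Chlorite, Azurite, Molybdenite, Malachite.
The minerals that satisfy all observations are Biotite, Epidote, Kaolinite, Muscovite, Sillimanite, Topaz.

Biotite, Epidote, Kaolinite, Muscovite, Sillimanite, Topaz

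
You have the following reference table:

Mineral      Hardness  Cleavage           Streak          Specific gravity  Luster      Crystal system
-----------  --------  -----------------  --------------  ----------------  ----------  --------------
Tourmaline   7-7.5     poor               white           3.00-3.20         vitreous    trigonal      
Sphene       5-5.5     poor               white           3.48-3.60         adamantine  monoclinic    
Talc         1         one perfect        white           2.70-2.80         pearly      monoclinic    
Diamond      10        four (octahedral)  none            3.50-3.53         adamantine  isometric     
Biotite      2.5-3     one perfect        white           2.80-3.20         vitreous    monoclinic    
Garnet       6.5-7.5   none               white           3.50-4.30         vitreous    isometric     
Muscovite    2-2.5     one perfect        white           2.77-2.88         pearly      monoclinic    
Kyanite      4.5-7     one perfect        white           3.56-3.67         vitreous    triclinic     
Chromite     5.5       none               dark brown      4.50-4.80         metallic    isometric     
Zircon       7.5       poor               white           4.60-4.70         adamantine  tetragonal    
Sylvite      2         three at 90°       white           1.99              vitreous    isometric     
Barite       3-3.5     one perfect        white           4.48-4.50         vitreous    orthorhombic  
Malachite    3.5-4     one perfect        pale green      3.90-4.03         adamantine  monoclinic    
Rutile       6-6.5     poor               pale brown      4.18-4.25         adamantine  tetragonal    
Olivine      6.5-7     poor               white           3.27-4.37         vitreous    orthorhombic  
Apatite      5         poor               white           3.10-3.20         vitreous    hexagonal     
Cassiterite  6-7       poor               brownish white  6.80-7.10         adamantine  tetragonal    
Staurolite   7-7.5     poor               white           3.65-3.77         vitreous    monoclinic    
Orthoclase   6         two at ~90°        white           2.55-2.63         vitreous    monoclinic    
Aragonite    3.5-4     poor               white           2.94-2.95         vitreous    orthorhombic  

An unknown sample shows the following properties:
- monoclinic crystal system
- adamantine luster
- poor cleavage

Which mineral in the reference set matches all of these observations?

Monoclinic crystal system — Sphene, Talc, Biotite, Muscovite, Malachite, Staurolite, Orthoclase remain.
Adamantine luster — only Sphene, Malachite remain.
Poor cleavage eliminates Malachite.
Only Sphene satisfies all observations.

Sphene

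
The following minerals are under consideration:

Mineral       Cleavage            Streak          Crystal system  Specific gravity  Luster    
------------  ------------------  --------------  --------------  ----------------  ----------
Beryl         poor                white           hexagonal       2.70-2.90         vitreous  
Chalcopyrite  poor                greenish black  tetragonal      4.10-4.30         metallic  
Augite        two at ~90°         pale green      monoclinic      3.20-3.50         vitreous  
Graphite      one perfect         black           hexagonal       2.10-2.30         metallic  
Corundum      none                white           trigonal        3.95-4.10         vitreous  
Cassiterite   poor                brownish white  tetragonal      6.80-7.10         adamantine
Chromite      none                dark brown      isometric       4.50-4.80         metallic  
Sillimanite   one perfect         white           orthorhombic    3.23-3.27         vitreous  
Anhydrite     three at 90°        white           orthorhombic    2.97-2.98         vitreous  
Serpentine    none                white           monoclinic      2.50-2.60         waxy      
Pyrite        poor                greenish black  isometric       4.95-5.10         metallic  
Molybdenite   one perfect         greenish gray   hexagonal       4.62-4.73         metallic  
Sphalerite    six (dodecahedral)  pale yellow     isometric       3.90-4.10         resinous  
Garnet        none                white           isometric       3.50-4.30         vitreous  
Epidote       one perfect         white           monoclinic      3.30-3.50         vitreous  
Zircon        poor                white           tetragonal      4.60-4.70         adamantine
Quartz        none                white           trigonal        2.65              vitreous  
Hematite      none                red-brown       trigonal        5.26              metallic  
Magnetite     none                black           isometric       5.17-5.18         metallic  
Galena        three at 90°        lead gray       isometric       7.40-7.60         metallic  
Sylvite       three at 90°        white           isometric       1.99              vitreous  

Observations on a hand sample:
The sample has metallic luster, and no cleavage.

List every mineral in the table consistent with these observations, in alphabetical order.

Chromite, Hematite, Magnetite

Metallic luster: Chalcopyrite, Graphite, Chromite, Pyrite, Molybdenite, Hematite, Magnetite, Galena remain.
No cleavage: only Chromite, Hematite, Magnetite remain.
Consistent with every observation: Chromite, Hematite, Magnetite.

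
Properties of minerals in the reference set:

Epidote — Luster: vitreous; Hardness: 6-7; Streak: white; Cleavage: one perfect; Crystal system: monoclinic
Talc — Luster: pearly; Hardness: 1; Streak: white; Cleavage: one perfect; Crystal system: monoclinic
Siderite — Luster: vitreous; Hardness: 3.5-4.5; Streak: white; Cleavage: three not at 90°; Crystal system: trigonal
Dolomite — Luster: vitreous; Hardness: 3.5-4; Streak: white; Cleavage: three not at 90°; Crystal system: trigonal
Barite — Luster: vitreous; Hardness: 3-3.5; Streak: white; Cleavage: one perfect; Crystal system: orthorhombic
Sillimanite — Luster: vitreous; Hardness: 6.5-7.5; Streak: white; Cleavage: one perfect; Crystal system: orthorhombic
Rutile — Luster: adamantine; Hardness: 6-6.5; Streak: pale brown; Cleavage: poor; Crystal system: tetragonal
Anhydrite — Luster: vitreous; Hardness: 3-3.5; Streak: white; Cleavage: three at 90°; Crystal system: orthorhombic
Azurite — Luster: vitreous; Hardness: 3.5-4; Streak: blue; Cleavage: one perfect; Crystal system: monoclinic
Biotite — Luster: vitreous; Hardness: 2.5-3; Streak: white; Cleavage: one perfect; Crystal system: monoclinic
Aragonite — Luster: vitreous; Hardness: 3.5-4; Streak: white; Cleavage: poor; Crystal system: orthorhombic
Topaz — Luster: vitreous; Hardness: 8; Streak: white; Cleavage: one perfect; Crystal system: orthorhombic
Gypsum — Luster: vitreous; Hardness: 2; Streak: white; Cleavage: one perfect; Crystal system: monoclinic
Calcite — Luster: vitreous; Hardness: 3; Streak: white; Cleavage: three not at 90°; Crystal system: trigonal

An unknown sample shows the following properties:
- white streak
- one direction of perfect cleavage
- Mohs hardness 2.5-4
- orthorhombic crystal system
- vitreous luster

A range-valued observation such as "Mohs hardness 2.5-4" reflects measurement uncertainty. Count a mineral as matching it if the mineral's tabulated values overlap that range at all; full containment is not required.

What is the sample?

Barite

White streak rules out Rutile, Azurite.
One direction of perfect cleavage eliminates Siderite, Dolomite, Anhydrite, Aragonite, Calcite.
Mohs hardness 2.5-4 — Barite, Biotite remain.
Orthorhombic crystal system eliminates Biotite.
Vitreous luster — consistent with all remaining minerals.
The only mineral consistent with every observation is Barite.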